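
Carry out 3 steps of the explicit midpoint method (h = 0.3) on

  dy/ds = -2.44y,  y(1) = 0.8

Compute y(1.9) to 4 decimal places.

Midpoint: k1 = f(s_n, y_n); k2 = f(s_n + h/2, y_n + (h/2)·k1); y_{n+1} = y_n + h·k2.
s=1.000000, y=0.800000:
  k1 = f(1.000000, 0.800000) = -1.952000
  k2 = f(1.150000, 0.507200) = -1.237568
  y ← 0.800000 + 0.3·(-1.237568) = 0.428730
s=1.300000, y=0.428730:
  k1 = f(1.300000, 0.428730) = -1.046100
  k2 = f(1.450000, 0.271815) = -0.663228
  y ← 0.428730 + 0.3·(-0.663228) = 0.229761
s=1.600000, y=0.229761:
  k1 = f(1.600000, 0.229761) = -0.560618
  k2 = f(1.750000, 0.145669) = -0.355432
  y ← 0.229761 + 0.3·(-0.355432) = 0.123132
y(1.9) ≈ 0.1231

0.1231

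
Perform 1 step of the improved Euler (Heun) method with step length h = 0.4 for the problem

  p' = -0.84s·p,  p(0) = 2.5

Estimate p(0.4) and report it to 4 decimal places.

Heun: k1 = f(s_n, p_n); k2 = f(s_n + h, p_n + h·k1); p_{n+1} = p_n + (h/2)·(k1 + k2).
s=0.000000, p=2.500000:
  k1 = f(0.000000, 2.500000) = 0.000000
  k2 = f(0.400000, 2.500000) = -0.840000
  p ← 2.500000 + (0.4/2)·(0.000000 + (-0.840000)) = 2.332000
p(0.4) ≈ 2.3320

2.3320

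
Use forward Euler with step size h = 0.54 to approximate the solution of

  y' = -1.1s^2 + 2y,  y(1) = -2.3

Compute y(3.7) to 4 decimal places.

Euler: y_{n+1} = y_n + h·f(s_n, y_n).
s=1.000000, y=-2.300000: f=-5.700000 → y ← -2.300000 + 0.54·(-5.700000) = -5.378000
s=1.540000, y=-5.378000: f=-13.364760 → y ← -5.378000 + 0.54·(-13.364760) = -12.594970
s=2.080000, y=-12.594970: f=-29.948981 → y ← -12.594970 + 0.54·(-29.948981) = -28.767420
s=2.620000, y=-28.767420: f=-65.085680 → y ← -28.767420 + 0.54·(-65.085680) = -63.913687
s=3.160000, y=-63.913687: f=-138.811535 → y ← -63.913687 + 0.54·(-138.811535) = -138.871916
y(3.7) ≈ -138.8719

-138.8719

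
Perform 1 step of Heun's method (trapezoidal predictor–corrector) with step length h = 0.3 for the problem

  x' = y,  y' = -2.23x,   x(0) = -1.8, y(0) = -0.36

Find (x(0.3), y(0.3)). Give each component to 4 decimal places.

-1.7274, 0.8803

Heun on (x,y): k1 = f(t_n, state_n); k2 = f(t_n + h, state_n + h·k1); state_{n+1} = state_n + (h/2)·(k1 + k2).
0.000000: (-1.800000, -0.360000)
  k1 = (-0.360000, 4.014000)
  predictor → (-1.908000, 0.844200)
  k2 = (0.844200, 4.254840)
  → (-1.727370, 0.880326)
(x(0.3), y(0.3)) ≈ (-1.7274, 0.8803)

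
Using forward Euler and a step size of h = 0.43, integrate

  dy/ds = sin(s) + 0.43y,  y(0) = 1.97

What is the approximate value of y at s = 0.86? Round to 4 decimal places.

2.9451

Euler: y_{n+1} = y_n + h·f(s_n, y_n).
s=0.000000, y=1.970000: f=0.847100 → y ← 1.970000 + 0.43·0.847100 = 2.334253
s=0.430000, y=2.334253: f=1.420600 → y ← 2.334253 + 0.43·1.420600 = 2.945111
y(0.86) ≈ 2.9451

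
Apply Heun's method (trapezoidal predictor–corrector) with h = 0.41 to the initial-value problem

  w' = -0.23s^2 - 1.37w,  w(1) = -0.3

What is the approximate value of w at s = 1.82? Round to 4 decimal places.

Heun: k1 = f(s_n, w_n); k2 = f(s_n + h, w_n + h·k1); w_{n+1} = w_n + (h/2)·(k1 + k2).
s=1.000000, w=-0.300000:
  k1 = f(1.000000, -0.300000) = 0.181000
  k2 = f(1.410000, -0.225790) = -0.147931
  w ← -0.300000 + (0.41/2)·(0.181000 + (-0.147931)) = -0.293221
s=1.410000, w=-0.293221:
  k1 = f(1.410000, -0.293221) = -0.055551
  k2 = f(1.820000, -0.315997) = -0.328937
  w ← -0.293221 + (0.41/2)·(-0.055551 + (-0.328937)) = -0.372041
w(1.82) ≈ -0.3720

-0.3720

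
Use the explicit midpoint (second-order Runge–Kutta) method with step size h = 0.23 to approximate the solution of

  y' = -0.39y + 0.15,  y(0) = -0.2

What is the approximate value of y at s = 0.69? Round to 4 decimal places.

Midpoint: k1 = f(s_n, y_n); k2 = f(s_n + h/2, y_n + (h/2)·k1); y_{n+1} = y_n + h·k2.
s=0.000000, y=-0.200000:
  k1 = f(0.000000, -0.200000) = 0.228000
  k2 = f(0.115000, -0.173780) = 0.217774
  y ← -0.200000 + 0.23·0.217774 = -0.149912
s=0.230000, y=-0.149912:
  k1 = f(0.230000, -0.149912) = 0.208466
  k2 = f(0.345000, -0.125938) = 0.199116
  y ← -0.149912 + 0.23·0.199116 = -0.104115
s=0.460000, y=-0.104115:
  k1 = f(0.460000, -0.104115) = 0.190605
  k2 = f(0.575000, -0.082196) = 0.182056
  y ← -0.104115 + 0.23·0.182056 = -0.062242
y(0.69) ≈ -0.0622

-0.0622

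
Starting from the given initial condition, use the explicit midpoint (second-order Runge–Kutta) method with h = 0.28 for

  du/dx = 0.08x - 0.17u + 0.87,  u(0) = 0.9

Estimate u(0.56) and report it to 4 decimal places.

1.2951

Midpoint: k1 = f(x_n, u_n); k2 = f(x_n + h/2, u_n + (h/2)·k1); u_{n+1} = u_n + h·k2.
x=0.000000, u=0.900000:
  k1 = f(0.000000, 0.900000) = 0.717000
  k2 = f(0.140000, 1.000380) = 0.711135
  u ← 0.900000 + 0.28·0.711135 = 1.099118
x=0.280000, u=1.099118:
  k1 = f(0.280000, 1.099118) = 0.705550
  k2 = f(0.420000, 1.197895) = 0.699958
  u ← 1.099118 + 0.28·0.699958 = 1.295106
u(0.56) ≈ 1.2951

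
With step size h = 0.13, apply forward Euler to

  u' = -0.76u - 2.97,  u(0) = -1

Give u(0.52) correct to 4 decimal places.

-1.9898

Euler: u_{n+1} = u_n + h·f(x_n, u_n).
x=0.000000, u=-1.000000: f=-2.210000 → u ← -1.000000 + 0.13·(-2.210000) = -1.287300
x=0.130000, u=-1.287300: f=-1.991652 → u ← -1.287300 + 0.13·(-1.991652) = -1.546215
x=0.260000, u=-1.546215: f=-1.794877 → u ← -1.546215 + 0.13·(-1.794877) = -1.779549
x=0.390000, u=-1.779549: f=-1.617543 → u ← -1.779549 + 0.13·(-1.617543) = -1.989829
u(0.52) ≈ -1.9898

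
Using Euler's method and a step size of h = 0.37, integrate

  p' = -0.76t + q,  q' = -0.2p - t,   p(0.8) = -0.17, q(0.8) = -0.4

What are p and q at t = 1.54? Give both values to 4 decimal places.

-1.1248, -1.0761

Euler on (p,q): p_{n+1} = p_n + h·p', q_{n+1} = q_n + h·q'.
0.800000: (-0.170000, -0.400000); f=(-1.008000, -0.766000) → (-0.542960, -0.683420)
1.170000: (-0.542960, -0.683420); f=(-1.572620, -1.061408) → (-1.124829, -1.076141)
(p(1.54), q(1.54)) ≈ (-1.1248, -1.0761)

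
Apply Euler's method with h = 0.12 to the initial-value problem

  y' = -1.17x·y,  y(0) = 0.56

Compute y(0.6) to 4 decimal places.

Euler: y_{n+1} = y_n + h·f(x_n, y_n).
x=0.000000, y=0.560000: f=0.000000 → y ← 0.560000 + 0.12·0.000000 = 0.560000
x=0.120000, y=0.560000: f=-0.078624 → y ← 0.560000 + 0.12·(-0.078624) = 0.550565
x=0.240000, y=0.550565: f=-0.154599 → y ← 0.550565 + 0.12·(-0.154599) = 0.532013
x=0.360000, y=0.532013: f=-0.224084 → y ← 0.532013 + 0.12·(-0.224084) = 0.505123
x=0.480000, y=0.505123: f=-0.283677 → y ← 0.505123 + 0.12·(-0.283677) = 0.471082
y(0.6) ≈ 0.4711

0.4711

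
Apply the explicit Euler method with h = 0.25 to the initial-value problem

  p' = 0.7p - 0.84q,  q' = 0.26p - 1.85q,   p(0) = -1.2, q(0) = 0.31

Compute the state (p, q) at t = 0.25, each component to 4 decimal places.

-1.4751, 0.0886

Euler on (p,q): p_{n+1} = p_n + h·p', q_{n+1} = q_n + h·q'.
0.000000: (-1.200000, 0.310000); f=(-1.100400, -0.885500) → (-1.475100, 0.088625)
(p(0.25), q(0.25)) ≈ (-1.4751, 0.0886)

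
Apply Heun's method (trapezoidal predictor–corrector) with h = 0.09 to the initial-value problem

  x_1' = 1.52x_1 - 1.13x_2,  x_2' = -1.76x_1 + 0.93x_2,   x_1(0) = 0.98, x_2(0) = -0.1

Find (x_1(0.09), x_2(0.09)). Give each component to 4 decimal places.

1.1424, -0.2819

Heun on (x_1,x_2): k1 = f(s_n, state_n); k2 = f(s_n + h, state_n + h·k1); state_{n+1} = state_n + (h/2)·(k1 + k2).
0.000000: (0.980000, -0.100000)
  k1 = (1.602600, -1.817800)
  predictor → (1.124234, -0.263602)
  k2 = (2.006706, -2.223802)
  → (1.142419, -0.281872)
(x_1(0.09), x_2(0.09)) ≈ (1.1424, -0.2819)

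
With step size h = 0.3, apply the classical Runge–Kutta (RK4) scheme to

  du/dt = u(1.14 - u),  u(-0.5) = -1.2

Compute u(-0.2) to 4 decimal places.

RK4: k1 = f(t_n, u_n); k2 = f(t_n + h/2, u_n + (h/2)·k1); k3 = f(t_n + h/2, u_n + (h/2)·k2); k4 = f(t_n + h, u_n + h·k3); u_{n+1} = u_n + (h/6)·(k1 + 2k2 + 2k3 + k4).
t=-0.500000, u=-1.200000:
  k1 = f(-0.500000, -1.200000) = -2.808000
  k2 = f(-0.350000, -1.621200) = -4.476457
  k3 = f(-0.350000, -1.871469) = -5.635869
  k4 = f(-0.200000, -2.890761) = -11.651965
  u ← -1.200000 + (0.3/6)·(k1 + 2k2 + 2k3 + k4) = -2.934231
u(-0.2) ≈ -2.9342

-2.9342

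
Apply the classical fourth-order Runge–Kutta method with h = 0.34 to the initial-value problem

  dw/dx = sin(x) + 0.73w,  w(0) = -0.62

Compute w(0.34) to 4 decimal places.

-0.7324

RK4: k1 = f(x_n, w_n); k2 = f(x_n + h/2, w_n + (h/2)·k1); k3 = f(x_n + h/2, w_n + (h/2)·k2); k4 = f(x_n + h, w_n + h·k3); w_{n+1} = w_n + (h/6)·(k1 + 2k2 + 2k3 + k4).
x=0.000000, w=-0.620000:
  k1 = f(0.000000, -0.620000) = -0.452600
  k2 = f(0.170000, -0.696942) = -0.339585
  k3 = f(0.170000, -0.677730) = -0.325560
  k4 = f(0.340000, -0.730690) = -0.199917
  w ← -0.620000 + (0.34/6)·(k1 + 2k2 + 2k3 + k4) = -0.732359
w(0.34) ≈ -0.7324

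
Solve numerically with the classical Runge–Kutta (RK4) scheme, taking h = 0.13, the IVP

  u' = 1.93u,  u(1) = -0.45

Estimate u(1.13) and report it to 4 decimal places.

-0.5783

RK4: k1 = f(x_n, u_n); k2 = f(x_n + h/2, u_n + (h/2)·k1); k3 = f(x_n + h/2, u_n + (h/2)·k2); k4 = f(x_n + h, u_n + h·k3); u_{n+1} = u_n + (h/6)·(k1 + 2k2 + 2k3 + k4).
x=1.000000, u=-0.450000:
  k1 = f(1.000000, -0.450000) = -0.868500
  k2 = f(1.065000, -0.506452) = -0.977453
  k3 = f(1.065000, -0.513534) = -0.991122
  k4 = f(1.130000, -0.578846) = -1.117172
  u ← -0.450000 + (0.13/6)·(k1 + 2k2 + 2k3 + k4) = -0.578328
u(1.13) ≈ -0.5783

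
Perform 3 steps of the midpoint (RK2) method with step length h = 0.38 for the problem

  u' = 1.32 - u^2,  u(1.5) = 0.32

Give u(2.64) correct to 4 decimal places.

Midpoint: k1 = f(s_n, u_n); k2 = f(s_n + h/2, u_n + (h/2)·k1); u_{n+1} = u_n + h·k2.
s=1.500000, u=0.320000:
  k1 = f(1.500000, 0.320000) = 1.217600
  k2 = f(1.690000, 0.551344) = 1.016020
  u ← 0.320000 + 0.38·1.016020 = 0.706088
s=1.880000, u=0.706088:
  k1 = f(1.880000, 0.706088) = 0.821440
  k2 = f(2.070000, 0.862161) = 0.576678
  u ← 0.706088 + 0.38·0.576678 = 0.925225
s=2.260000, u=0.925225:
  k1 = f(2.260000, 0.925225) = 0.463958
  k2 = f(2.450000, 1.013377) = 0.293067
  u ← 0.925225 + 0.38·0.293067 = 1.036590
u(2.64) ≈ 1.0366

1.0366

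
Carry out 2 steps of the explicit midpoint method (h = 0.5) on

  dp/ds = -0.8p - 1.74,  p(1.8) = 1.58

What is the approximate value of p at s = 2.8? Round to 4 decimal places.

Midpoint: k1 = f(s_n, p_n); k2 = f(s_n + h/2, p_n + (h/2)·k1); p_{n+1} = p_n + h·k2.
s=1.800000, p=1.580000:
  k1 = f(1.800000, 1.580000) = -3.004000
  k2 = f(2.050000, 0.829000) = -2.403200
  p ← 1.580000 + 0.5·(-2.403200) = 0.378400
s=2.300000, p=0.378400:
  k1 = f(2.300000, 0.378400) = -2.042720
  k2 = f(2.550000, -0.132280) = -1.634176
  p ← 0.378400 + 0.5·(-1.634176) = -0.438688
p(2.8) ≈ -0.4387

-0.4387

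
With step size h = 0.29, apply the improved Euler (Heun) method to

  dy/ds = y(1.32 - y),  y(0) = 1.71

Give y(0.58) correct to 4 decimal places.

Heun: k1 = f(s_n, y_n); k2 = f(s_n + h, y_n + h·k1); y_{n+1} = y_n + (h/2)·(k1 + k2).
s=0.000000, y=1.710000:
  k1 = f(0.000000, 1.710000) = -0.666900
  k2 = f(0.290000, 1.516599) = -0.298162
  y ← 1.710000 + (0.29/2)·(-0.666900 + (-0.298162)) = 1.570066
s=0.290000, y=1.570066:
  k1 = f(0.290000, 1.570066) = -0.392620
  k2 = f(0.580000, 1.456206) = -0.198344
  y ← 1.570066 + (0.29/2)·(-0.392620 + (-0.198344)) = 1.484376
y(0.58) ≈ 1.4844

1.4844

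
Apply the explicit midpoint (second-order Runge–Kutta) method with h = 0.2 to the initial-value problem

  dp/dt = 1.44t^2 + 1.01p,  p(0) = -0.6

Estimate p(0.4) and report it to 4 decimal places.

Midpoint: k1 = f(t_n, p_n); k2 = f(t_n + h/2, p_n + (h/2)·k1); p_{n+1} = p_n + h·k2.
t=0.000000, p=-0.600000:
  k1 = f(0.000000, -0.600000) = -0.606000
  k2 = f(0.100000, -0.660600) = -0.652806
  p ← -0.600000 + 0.2·(-0.652806) = -0.730561
t=0.200000, p=-0.730561:
  k1 = f(0.200000, -0.730561) = -0.680267
  k2 = f(0.300000, -0.798588) = -0.676974
  p ← -0.730561 + 0.2·(-0.676974) = -0.865956
p(0.4) ≈ -0.8660

-0.8660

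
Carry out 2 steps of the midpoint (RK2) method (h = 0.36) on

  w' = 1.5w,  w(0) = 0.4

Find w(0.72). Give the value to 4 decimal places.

1.1368

Midpoint: k1 = f(t_n, w_n); k2 = f(t_n + h/2, w_n + (h/2)·k1); w_{n+1} = w_n + h·k2.
t=0.000000, w=0.400000:
  k1 = f(0.000000, 0.400000) = 0.600000
  k2 = f(0.180000, 0.508000) = 0.762000
  w ← 0.400000 + 0.36·0.762000 = 0.674320
t=0.360000, w=0.674320:
  k1 = f(0.360000, 0.674320) = 1.011480
  k2 = f(0.540000, 0.856386) = 1.284580
  w ← 0.674320 + 0.36·1.284580 = 1.136769
w(0.72) ≈ 1.1368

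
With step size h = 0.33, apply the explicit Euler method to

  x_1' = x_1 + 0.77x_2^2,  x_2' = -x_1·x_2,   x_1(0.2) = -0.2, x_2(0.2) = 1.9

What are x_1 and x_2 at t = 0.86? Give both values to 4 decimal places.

Euler on (x_1,x_2): x_1_{n+1} = x_1_n + h·x_1', x_2_{n+1} = x_2_n + h·x_2'.
0.200000: (-0.200000, 1.900000); f=(2.579700, 0.380000) → (0.651301, 2.025400)
0.530000: (0.651301, 2.025400); f=(3.810030, -1.319145) → (1.908611, 1.590082)
(x_1(0.86), x_2(0.86)) ≈ (1.9086, 1.5901)

1.9086, 1.5901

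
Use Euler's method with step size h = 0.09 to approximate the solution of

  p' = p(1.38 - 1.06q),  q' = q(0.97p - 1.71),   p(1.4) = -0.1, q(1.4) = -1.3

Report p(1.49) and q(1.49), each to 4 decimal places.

Euler on (p,q): p_{n+1} = p_n + h·p', q_{n+1} = q_n + h·q'.
1.400000: (-0.100000, -1.300000); f=(-0.275800, 2.349100) → (-0.124822, -1.088581)
(p(1.49), q(1.49)) ≈ (-0.1248, -1.0886)

-0.1248, -1.0886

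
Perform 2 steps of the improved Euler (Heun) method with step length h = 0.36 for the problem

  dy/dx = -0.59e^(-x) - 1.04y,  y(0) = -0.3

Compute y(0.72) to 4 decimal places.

Heun: k1 = f(x_n, y_n); k2 = f(x_n + h, y_n + h·k1); y_{n+1} = y_n + (h/2)·(k1 + k2).
x=0.000000, y=-0.300000:
  k1 = f(0.000000, -0.300000) = -0.278000
  k2 = f(0.360000, -0.400080) = 0.004454
  y ← -0.300000 + (0.36/2)·(-0.278000 + 0.004454) = -0.349238
x=0.360000, y=-0.349238:
  k1 = f(0.360000, -0.349238) = -0.048421
  k2 = f(0.720000, -0.366670) = 0.094153
  y ← -0.349238 + (0.36/2)·(-0.048421 + 0.094153) = -0.341007
y(0.72) ≈ -0.3410

-0.3410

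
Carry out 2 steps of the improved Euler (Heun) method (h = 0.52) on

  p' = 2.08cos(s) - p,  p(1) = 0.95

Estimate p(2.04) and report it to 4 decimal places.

0.2314

Heun: k1 = f(s_n, p_n); k2 = f(s_n + h, p_n + h·k1); p_{n+1} = p_n + (h/2)·(k1 + k2).
s=1.000000, p=0.950000:
  k1 = f(1.000000, 0.950000) = 0.173829
  k2 = f(1.520000, 1.040391) = -0.934780
  p ← 0.950000 + (0.52/2)·(0.173829 + (-0.934780)) = 0.752153
s=1.520000, p=0.752153:
  k1 = f(1.520000, 0.752153) = -0.646542
  k2 = f(2.040000, 0.415951) = -1.356477
  p ← 0.752153 + (0.52/2)·(-0.646542 + (-1.356477)) = 0.231368
p(2.04) ≈ 0.2314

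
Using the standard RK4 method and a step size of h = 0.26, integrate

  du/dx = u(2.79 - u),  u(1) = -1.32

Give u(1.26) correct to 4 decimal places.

-5.2602

RK4: k1 = f(x_n, u_n); k2 = f(x_n + h/2, u_n + (h/2)·k1); k3 = f(x_n + h/2, u_n + (h/2)·k2); k4 = f(x_n + h, u_n + h·k3); u_{n+1} = u_n + (h/6)·(k1 + 2k2 + 2k3 + k4).
x=1.000000, u=-1.320000:
  k1 = f(1.000000, -1.320000) = -5.425200
  k2 = f(1.130000, -2.025276) = -9.752263
  k3 = f(1.130000, -2.587794) = -13.916624
  k4 = f(1.260000, -4.938322) = -38.164947
  u ← -1.320000 + (0.26/6)·(k1 + 2k2 + 2k3 + k4) = -5.260210
u(1.26) ≈ -5.2602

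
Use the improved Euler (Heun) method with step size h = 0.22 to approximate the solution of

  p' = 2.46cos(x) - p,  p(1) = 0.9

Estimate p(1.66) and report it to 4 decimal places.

Heun: k1 = f(x_n, p_n); k2 = f(x_n + h, p_n + h·k1); p_{n+1} = p_n + (h/2)·(k1 + k2).
x=1.000000, p=0.900000:
  k1 = f(1.000000, 0.900000) = 0.429144
  k2 = f(1.220000, 0.994412) = -0.149043
  p ← 0.900000 + (0.22/2)·(0.429144 + (-0.149043)) = 0.930811
x=1.220000, p=0.930811:
  k1 = f(1.220000, 0.930811) = -0.085443
  k2 = f(1.440000, 0.912014) = -0.591171
  p ← 0.930811 + (0.22/2)·(-0.085443 + (-0.591171)) = 0.856384
x=1.440000, p=0.856384:
  k1 = f(1.440000, 0.856384) = -0.535541
  k2 = f(1.660000, 0.738564) = -0.957715
  p ← 0.856384 + (0.22/2)·(-0.535541 + (-0.957715)) = 0.692125
p(1.66) ≈ 0.6921

0.6921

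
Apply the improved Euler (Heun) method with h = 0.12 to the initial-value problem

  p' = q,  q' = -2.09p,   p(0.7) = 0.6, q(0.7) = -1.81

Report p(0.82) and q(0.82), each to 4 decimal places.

Heun on (p,q): k1 = f(s_n, state_n); k2 = f(s_n + h, state_n + h·k1); state_{n+1} = state_n + (h/2)·(k1 + k2).
0.700000: (0.600000, -1.810000)
  k1 = (-1.810000, -1.254000)
  predictor → (0.382800, -1.960480)
  k2 = (-1.960480, -0.800052)
  → (0.373771, -1.933243)
(p(0.82), q(0.82)) ≈ (0.3738, -1.9332)

0.3738, -1.9332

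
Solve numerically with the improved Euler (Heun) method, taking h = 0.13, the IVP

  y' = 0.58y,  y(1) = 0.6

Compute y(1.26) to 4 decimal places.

Heun: k1 = f(t_n, y_n); k2 = f(t_n + h, y_n + h·k1); y_{n+1} = y_n + (h/2)·(k1 + k2).
t=1.000000, y=0.600000:
  k1 = f(1.000000, 0.600000) = 0.348000
  k2 = f(1.130000, 0.645240) = 0.374239
  y ← 0.600000 + (0.13/2)·(0.348000 + 0.374239) = 0.646946
t=1.130000, y=0.646946:
  k1 = f(1.130000, 0.646946) = 0.375228
  k2 = f(1.260000, 0.695725) = 0.403521
  y ← 0.646946 + (0.13/2)·(0.375228 + 0.403521) = 0.697564
y(1.26) ≈ 0.6976

0.6976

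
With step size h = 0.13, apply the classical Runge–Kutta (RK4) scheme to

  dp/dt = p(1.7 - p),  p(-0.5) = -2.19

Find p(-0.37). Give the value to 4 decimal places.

RK4: k1 = f(t_n, p_n); k2 = f(t_n + h/2, p_n + (h/2)·k1); k3 = f(t_n + h/2, p_n + (h/2)·k2); k4 = f(t_n + h, p_n + h·k3); p_{n+1} = p_n + (h/6)·(k1 + 2k2 + 2k3 + k4).
t=-0.500000, p=-2.190000:
  k1 = f(-0.500000, -2.190000) = -8.519100
  k2 = f(-0.435000, -2.743742) = -12.192478
  k3 = f(-0.435000, -2.982511) = -13.965641
  k4 = f(-0.370000, -4.005533) = -22.853704
  p ← -2.190000 + (0.13/6)·(k1 + 2k2 + 2k3 + k4) = -4.003263
p(-0.37) ≈ -4.0033

-4.0033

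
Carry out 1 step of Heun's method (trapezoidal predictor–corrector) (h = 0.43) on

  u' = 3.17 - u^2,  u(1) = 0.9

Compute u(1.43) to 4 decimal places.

Heun: k1 = f(s_n, u_n); k2 = f(s_n + h, u_n + h·k1); u_{n+1} = u_n + (h/2)·(k1 + k2).
s=1.000000, u=0.900000:
  k1 = f(1.000000, 0.900000) = 2.360000
  k2 = f(1.430000, 1.914800) = -0.496459
  u ← 0.900000 + (0.43/2)·(2.360000 + (-0.496459)) = 1.300661
u(1.43) ≈ 1.3007

1.3007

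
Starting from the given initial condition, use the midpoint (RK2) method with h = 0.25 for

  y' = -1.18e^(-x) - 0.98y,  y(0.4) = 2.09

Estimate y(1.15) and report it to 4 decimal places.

0.7354

Midpoint: k1 = f(x_n, y_n); k2 = f(x_n + h/2, y_n + (h/2)·k1); y_{n+1} = y_n + h·k2.
x=0.400000, y=2.090000:
  k1 = f(0.400000, 2.090000) = -2.839178
  k2 = f(0.525000, 1.735103) = -2.398436
  y ← 2.090000 + 0.25·(-2.398436) = 1.490391
x=0.650000, y=1.490391:
  k1 = f(0.650000, 1.490391) = -2.076597
  k2 = f(0.775000, 1.230816) = -1.749830
  y ← 1.490391 + 0.25·(-1.749830) = 1.052933
x=0.900000, y=1.052933:
  k1 = f(0.900000, 1.052933) = -1.511627
  k2 = f(1.025000, 0.863980) = -1.270080
  y ← 1.052933 + 0.25·(-1.270080) = 0.735413
y(1.15) ≈ 0.7354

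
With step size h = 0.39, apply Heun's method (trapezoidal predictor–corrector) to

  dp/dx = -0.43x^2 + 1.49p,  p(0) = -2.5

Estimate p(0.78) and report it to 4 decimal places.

Heun: k1 = f(x_n, p_n); k2 = f(x_n + h, p_n + h·k1); p_{n+1} = p_n + (h/2)·(k1 + k2).
x=0.000000, p=-2.500000:
  k1 = f(0.000000, -2.500000) = -3.725000
  k2 = f(0.390000, -3.952750) = -5.955000
  p ← -2.500000 + (0.39/2)·(-3.725000 + (-5.955000)) = -4.387600
x=0.390000, p=-4.387600:
  k1 = f(0.390000, -4.387600) = -6.602927
  k2 = f(0.780000, -6.962742) = -10.636097
  p ← -4.387600 + (0.39/2)·(-6.602927 + (-10.636097)) = -7.749210
p(0.78) ≈ -7.7492

-7.7492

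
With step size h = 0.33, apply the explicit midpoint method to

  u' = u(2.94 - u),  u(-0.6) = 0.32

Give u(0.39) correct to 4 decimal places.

Midpoint: k1 = f(x_n, u_n); k2 = f(x_n + h/2, u_n + (h/2)·k1); u_{n+1} = u_n + h·k2.
x=-0.600000, u=0.320000:
  k1 = f(-0.600000, 0.320000) = 0.838400
  k2 = f(-0.435000, 0.458336) = 1.137436
  u ← 0.320000 + 0.33·1.137436 = 0.695354
x=-0.270000, u=0.695354:
  k1 = f(-0.270000, 0.695354) = 1.560823
  k2 = f(-0.105000, 0.952890) = 1.893497
  u ← 0.695354 + 0.33·1.893497 = 1.320208
x=0.060000, u=1.320208:
  k1 = f(0.060000, 1.320208) = 2.138462
  k2 = f(0.225000, 1.673054) = 2.119669
  u ← 1.320208 + 0.33·2.119669 = 2.019699
u(0.39) ≈ 2.0197

2.0197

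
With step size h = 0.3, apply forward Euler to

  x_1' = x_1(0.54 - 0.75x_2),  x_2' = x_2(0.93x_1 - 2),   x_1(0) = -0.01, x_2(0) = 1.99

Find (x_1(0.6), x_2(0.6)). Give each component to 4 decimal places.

-0.0070, 0.3146

Euler on (x_1,x_2): x_1_{n+1} = x_1_n + h·x_1', x_2_{n+1} = x_2_n + h·x_2'.
0.000000: (-0.010000, 1.990000); f=(0.009525, -3.998507) → (-0.007143, 0.790448)
0.300000: (-0.007143, 0.790448); f=(0.000377, -1.586146) → (-0.007029, 0.314604)
(x_1(0.6), x_2(0.6)) ≈ (-0.0070, 0.3146)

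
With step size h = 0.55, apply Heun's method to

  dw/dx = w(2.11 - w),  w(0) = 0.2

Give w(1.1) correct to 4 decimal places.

Heun: k1 = f(x_n, w_n); k2 = f(x_n + h, w_n + h·k1); w_{n+1} = w_n + (h/2)·(k1 + k2).
x=0.000000, w=0.200000:
  k1 = f(0.000000, 0.200000) = 0.382000
  k2 = f(0.550000, 0.410100) = 0.697129
  w ← 0.200000 + (0.55/2)·(0.382000 + 0.697129) = 0.496760
x=0.550000, w=0.496760:
  k1 = f(0.550000, 0.496760) = 0.801394
  k2 = f(1.100000, 0.937527) = 1.099225
  w ← 0.496760 + (0.55/2)·(0.801394 + 1.099225) = 1.019431
w(1.1) ≈ 1.0194

1.0194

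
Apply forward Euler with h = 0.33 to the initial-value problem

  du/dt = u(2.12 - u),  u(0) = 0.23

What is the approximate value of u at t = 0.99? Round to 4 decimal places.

0.8862

Euler: u_{n+1} = u_n + h·f(t_n, u_n).
t=0.000000, u=0.230000: f=0.434700 → u ← 0.230000 + 0.33·0.434700 = 0.373451
t=0.330000, u=0.373451: f=0.652250 → u ← 0.373451 + 0.33·0.652250 = 0.588694
t=0.660000, u=0.588694: f=0.901470 → u ← 0.588694 + 0.33·0.901470 = 0.886179
u(0.99) ≈ 0.8862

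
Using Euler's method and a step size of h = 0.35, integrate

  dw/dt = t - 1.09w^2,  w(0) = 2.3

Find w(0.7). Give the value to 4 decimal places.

Euler: w_{n+1} = w_n + h·f(t_n, w_n).
t=0.000000, w=2.300000: f=-5.766100 → w ← 2.300000 + 0.35·(-5.766100) = 0.281865
t=0.350000, w=0.281865: f=0.263402 → w ← 0.281865 + 0.35·0.263402 = 0.374056
w(0.7) ≈ 0.3741

0.3741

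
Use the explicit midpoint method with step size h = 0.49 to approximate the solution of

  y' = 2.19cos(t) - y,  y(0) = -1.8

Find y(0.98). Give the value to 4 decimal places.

0.3398

Midpoint: k1 = f(t_n, y_n); k2 = f(t_n + h/2, y_n + (h/2)·k1); y_{n+1} = y_n + h·k2.
t=0.000000, y=-1.800000:
  k1 = f(0.000000, -1.800000) = 3.990000
  k2 = f(0.245000, -0.822450) = 2.947051
  y ← -1.800000 + 0.49·2.947051 = -0.355945
t=0.490000, y=-0.355945:
  k1 = f(0.490000, -0.355945) = 2.288254
  k2 = f(0.735000, 0.204677) = 1.419932
  y ← -0.355945 + 0.49·1.419932 = 0.339822
y(0.98) ≈ 0.3398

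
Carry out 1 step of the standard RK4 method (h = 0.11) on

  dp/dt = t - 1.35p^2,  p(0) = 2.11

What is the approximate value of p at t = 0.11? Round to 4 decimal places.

RK4: k1 = f(t_n, p_n); k2 = f(t_n + h/2, p_n + (h/2)·k1); k3 = f(t_n + h/2, p_n + (h/2)·k2); k4 = f(t_n + h, p_n + h·k3); p_{n+1} = p_n + (h/6)·(k1 + 2k2 + 2k3 + k4).
t=0.000000, p=2.110000:
  k1 = f(0.000000, 2.110000) = -6.010335
  k2 = f(0.055000, 1.779432) = -4.219609
  k3 = f(0.055000, 1.877922) = -4.705896
  k4 = f(0.110000, 1.592351) = -3.313037
  p ← 2.110000 + (0.11/6)·(k1 + 2k2 + 2k3 + k4) = 1.611803
p(0.11) ≈ 1.6118

1.6118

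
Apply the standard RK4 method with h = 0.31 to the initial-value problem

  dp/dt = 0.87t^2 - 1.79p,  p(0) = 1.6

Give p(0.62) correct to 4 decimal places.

RK4: k1 = f(t_n, p_n); k2 = f(t_n + h/2, p_n + (h/2)·k1); k3 = f(t_n + h/2, p_n + (h/2)·k2); k4 = f(t_n + h, p_n + h·k3); p_{n+1} = p_n + (h/6)·(k1 + 2k2 + 2k3 + k4).
t=0.000000, p=1.600000:
  k1 = f(0.000000, 1.600000) = -2.864000
  k2 = f(0.155000, 1.156080) = -2.048481
  k3 = f(0.155000, 1.282485) = -2.274747
  k4 = f(0.310000, 0.894828) = -1.518136
  p ← 1.600000 + (0.31/6)·(k1 + 2k2 + 2k3 + k4) = 0.926856
t=0.310000, p=0.926856:
  k1 = f(0.310000, 0.926856) = -1.575465
  k2 = f(0.465000, 0.682659) = -1.033844
  k3 = f(0.465000, 0.766610) = -1.184117
  k4 = f(0.620000, 0.559780) = -0.667578
  p ← 0.926856 + (0.31/6)·(k1 + 2k2 + 2k3 + k4) = 0.581776
p(0.62) ≈ 0.5818

0.5818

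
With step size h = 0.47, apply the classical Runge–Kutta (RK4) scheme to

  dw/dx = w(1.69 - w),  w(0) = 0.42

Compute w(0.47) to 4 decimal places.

RK4: k1 = f(x_n, w_n); k2 = f(x_n + h/2, w_n + (h/2)·k1); k3 = f(x_n + h/2, w_n + (h/2)·k2); k4 = f(x_n + h, w_n + h·k3); w_{n+1} = w_n + (h/6)·(k1 + 2k2 + 2k3 + k4).
x=0.000000, w=0.420000:
  k1 = f(0.000000, 0.420000) = 0.533400
  k2 = f(0.235000, 0.545349) = 0.624234
  k3 = f(0.235000, 0.566695) = 0.636571
  k4 = f(0.470000, 0.719189) = 0.698196
  w ← 0.420000 + (0.47/6)·(k1 + 2k2 + 2k3 + k4) = 0.714001
w(0.47) ≈ 0.7140

0.7140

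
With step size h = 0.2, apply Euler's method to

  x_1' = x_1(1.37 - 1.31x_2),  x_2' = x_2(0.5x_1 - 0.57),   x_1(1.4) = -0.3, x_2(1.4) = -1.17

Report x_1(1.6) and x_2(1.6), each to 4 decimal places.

-0.4742, -1.0015

Euler on (x_1,x_2): x_1_{n+1} = x_1_n + h·x_1', x_2_{n+1} = x_2_n + h·x_2'.
1.400000: (-0.300000, -1.170000); f=(-0.870810, 0.842400) → (-0.474162, -1.001520)
(x_1(1.6), x_2(1.6)) ≈ (-0.4742, -1.0015)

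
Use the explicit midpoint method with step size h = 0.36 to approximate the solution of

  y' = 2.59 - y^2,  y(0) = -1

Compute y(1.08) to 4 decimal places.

Midpoint: k1 = f(t_n, y_n); k2 = f(t_n + h/2, y_n + (h/2)·k1); y_{n+1} = y_n + h·k2.
t=0.000000, y=-1.000000:
  k1 = f(0.000000, -1.000000) = 1.590000
  k2 = f(0.180000, -0.713800) = 2.080490
  y ← -1.000000 + 0.36·2.080490 = -0.251024
t=0.360000, y=-0.251024:
  k1 = f(0.360000, -0.251024) = 2.526987
  k2 = f(0.540000, 0.203834) = 2.548452
  y ← -0.251024 + 0.36·2.548452 = 0.666419
t=0.720000, y=0.666419:
  k1 = f(0.720000, 0.666419) = 2.145886
  k2 = f(0.900000, 1.052678) = 1.481868
  y ← 0.666419 + 0.36·1.481868 = 1.199891
y(1.08) ≈ 1.1999

1.1999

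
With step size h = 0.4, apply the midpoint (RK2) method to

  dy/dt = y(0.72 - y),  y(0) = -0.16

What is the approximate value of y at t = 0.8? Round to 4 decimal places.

Midpoint: k1 = f(t_n, y_n); k2 = f(t_n + h/2, y_n + (h/2)·k1); y_{n+1} = y_n + h·k2.
t=0.000000, y=-0.160000:
  k1 = f(0.000000, -0.160000) = -0.140800
  k2 = f(0.200000, -0.188160) = -0.170879
  y ← -0.160000 + 0.4·(-0.170879) = -0.228352
t=0.400000, y=-0.228352:
  k1 = f(0.400000, -0.228352) = -0.216558
  k2 = f(0.600000, -0.271663) = -0.269399
  y ← -0.228352 + 0.4·(-0.269399) = -0.336111
y(0.8) ≈ -0.3361

-0.3361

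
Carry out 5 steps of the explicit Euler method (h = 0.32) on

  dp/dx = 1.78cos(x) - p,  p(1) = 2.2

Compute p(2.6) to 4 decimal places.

Euler: p_{n+1} = p_n + h·f(x_n, p_n).
x=1.000000, p=2.200000: f=-1.238262 → p ← 2.200000 + 0.32·(-1.238262) = 1.803756
x=1.320000, p=1.803756: f=-1.362004 → p ← 1.803756 + 0.32·(-1.362004) = 1.367915
x=1.640000, p=1.367915: f=-1.490999 → p ← 1.367915 + 0.32·(-1.490999) = 0.890795
x=1.960000, p=0.890795: f=-1.566219 → p ← 0.890795 + 0.32·(-1.566219) = 0.389605
x=2.280000, p=0.389605: f=-1.548794 → p ← 0.389605 + 0.32·(-1.548794) = -0.106009
p(2.6) ≈ -0.1060

-0.1060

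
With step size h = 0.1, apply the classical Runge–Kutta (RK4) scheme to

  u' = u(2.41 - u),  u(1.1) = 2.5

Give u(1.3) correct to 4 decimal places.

RK4: k1 = f(t_n, u_n); k2 = f(t_n + h/2, u_n + (h/2)·k1); k3 = f(t_n + h/2, u_n + (h/2)·k2); k4 = f(t_n + h, u_n + h·k3); u_{n+1} = u_n + (h/6)·(k1 + 2k2 + 2k3 + k4).
t=1.100000, u=2.500000:
  k1 = f(1.100000, 2.500000) = -0.225000
  k2 = f(1.150000, 2.488750) = -0.195989
  k3 = f(1.150000, 2.490201) = -0.199715
  k4 = f(1.200000, 2.480028) = -0.173673
  u ← 2.500000 + (0.1/6)·(k1 + 2k2 + 2k3 + k4) = 2.480165
t=1.200000, u=2.480165:
  k1 = f(1.200000, 2.480165) = -0.174022
  k2 = f(1.250000, 2.471464) = -0.151907
  k3 = f(1.250000, 2.472570) = -0.154709
  k4 = f(1.300000, 2.464694) = -0.134805
  u ← 2.480165 + (0.1/6)·(k1 + 2k2 + 2k3 + k4) = 2.464798
u(1.3) ≈ 2.4648

2.4648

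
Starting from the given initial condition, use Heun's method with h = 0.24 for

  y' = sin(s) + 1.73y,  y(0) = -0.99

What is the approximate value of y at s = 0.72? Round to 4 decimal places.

-2.9849

Heun: k1 = f(s_n, y_n); k2 = f(s_n + h, y_n + h·k1); y_{n+1} = y_n + (h/2)·(k1 + k2).
s=0.000000, y=-0.990000:
  k1 = f(0.000000, -0.990000) = -1.712700
  k2 = f(0.240000, -1.401048) = -2.186110
  y ← -0.990000 + (0.24/2)·(-1.712700 + (-2.186110)) = -1.457857
s=0.240000, y=-1.457857:
  k1 = f(0.240000, -1.457857) = -2.284390
  k2 = f(0.480000, -2.006111) = -3.008793
  y ← -1.457857 + (0.24/2)·(-2.284390 + (-3.008793)) = -2.093039
s=0.480000, y=-2.093039:
  k1 = f(0.480000, -2.093039) = -3.159179
  k2 = f(0.720000, -2.851242) = -4.273264
  y ← -2.093039 + (0.24/2)·(-3.159179 + (-4.273264)) = -2.984932
y(0.72) ≈ -2.9849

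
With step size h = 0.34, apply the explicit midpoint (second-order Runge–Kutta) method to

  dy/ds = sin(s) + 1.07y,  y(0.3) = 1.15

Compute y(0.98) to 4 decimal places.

Midpoint: k1 = f(s_n, y_n); k2 = f(s_n + h/2, y_n + (h/2)·k1); y_{n+1} = y_n + h·k2.
s=0.300000, y=1.150000:
  k1 = f(0.300000, 1.150000) = 1.526020
  k2 = f(0.470000, 1.409423) = 1.960969
  y ← 1.150000 + 0.34·1.960969 = 1.816730
s=0.640000, y=1.816730:
  k1 = f(0.640000, 1.816730) = 2.541096
  k2 = f(0.810000, 2.248716) = 3.130413
  y ← 1.816730 + 0.34·3.130413 = 2.881070
y(0.98) ≈ 2.8811

2.8811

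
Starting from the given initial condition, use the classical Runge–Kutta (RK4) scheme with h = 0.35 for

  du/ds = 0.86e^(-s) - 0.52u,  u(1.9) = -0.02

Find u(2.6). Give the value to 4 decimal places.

0.0392

RK4: k1 = f(s_n, u_n); k2 = f(s_n + h/2, u_n + (h/2)·k1); k3 = f(s_n + h/2, u_n + (h/2)·k2); k4 = f(s_n + h, u_n + h·k3); u_{n+1} = u_n + (h/6)·(k1 + 2k2 + 2k3 + k4).
s=1.900000, u=-0.020000:
  k1 = f(1.900000, -0.020000) = 0.139029
  k2 = f(2.075000, 0.004330) = 0.105727
  k3 = f(2.075000, -0.001498) = 0.108757
  k4 = f(2.250000, 0.018065) = 0.081249
  u ← -0.020000 + (0.35/6)·(k1 + 2k2 + 2k3 + k4) = 0.017873
s=2.250000, u=0.017873:
  k1 = f(2.250000, 0.017873) = 0.081350
  k2 = f(2.425000, 0.032109) = 0.059395
  k3 = f(2.425000, 0.028267) = 0.061392
  k4 = f(2.600000, 0.039360) = 0.043408
  u ← 0.017873 + (0.35/6)·(k1 + 2k2 + 2k3 + k4) = 0.039242
u(2.6) ≈ 0.0392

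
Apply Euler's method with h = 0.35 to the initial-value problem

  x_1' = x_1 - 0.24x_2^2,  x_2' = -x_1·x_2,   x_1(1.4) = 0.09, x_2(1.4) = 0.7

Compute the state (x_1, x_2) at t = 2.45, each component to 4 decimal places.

Euler on (x_1,x_2): x_1_{n+1} = x_1_n + h·x_1', x_2_{n+1} = x_2_n + h·x_2'.
1.400000: (0.090000, 0.700000); f=(-0.027600, -0.063000) → (0.080340, 0.677950)
1.750000: (0.080340, 0.677950); f=(-0.029968, -0.054467) → (0.069851, 0.658887)
2.100000: (0.069851, 0.658887); f=(-0.034340, -0.046024) → (0.057832, 0.642778)
(x_1(2.45), x_2(2.45)) ≈ (0.0578, 0.6428)

0.0578, 0.6428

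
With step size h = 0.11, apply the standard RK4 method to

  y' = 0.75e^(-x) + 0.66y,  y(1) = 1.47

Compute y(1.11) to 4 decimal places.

1.6105

RK4: k1 = f(x_n, y_n); k2 = f(x_n + h/2, y_n + (h/2)·k1); k3 = f(x_n + h/2, y_n + (h/2)·k2); k4 = f(x_n + h, y_n + h·k3); y_{n+1} = y_n + (h/6)·(k1 + 2k2 + 2k3 + k4).
x=1.000000, y=1.470000:
  k1 = f(1.000000, 1.470000) = 1.246110
  k2 = f(1.055000, 1.538536) = 1.276578
  k3 = f(1.055000, 1.540212) = 1.277684
  k4 = f(1.110000, 1.610545) = 1.310129
  y ← 1.470000 + (0.11/6)·(k1 + 2k2 + 2k3 + k4) = 1.610521
y(1.11) ≈ 1.6105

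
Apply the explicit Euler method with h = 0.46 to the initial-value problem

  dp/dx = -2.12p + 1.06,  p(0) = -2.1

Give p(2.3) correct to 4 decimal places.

0.5000

Euler: p_{n+1} = p_n + h·f(x_n, p_n).
x=0.000000, p=-2.100000: f=5.512000 → p ← -2.100000 + 0.46·5.512000 = 0.435520
x=0.460000, p=0.435520: f=0.136698 → p ← 0.435520 + 0.46·0.136698 = 0.498401
x=0.920000, p=0.498401: f=0.003390 → p ← 0.498401 + 0.46·0.003390 = 0.499960
x=1.380000, p=0.499960: f=0.000084 → p ← 0.499960 + 0.46·0.000084 = 0.499999
x=1.840000, p=0.499999: f=0.000002 → p ← 0.499999 + 0.46·0.000002 = 0.500000
p(2.3) ≈ 0.5000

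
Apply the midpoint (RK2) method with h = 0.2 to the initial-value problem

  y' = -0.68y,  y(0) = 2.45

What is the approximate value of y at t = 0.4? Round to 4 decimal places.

Midpoint: k1 = f(t_n, y_n); k2 = f(t_n + h/2, y_n + (h/2)·k1); y_{n+1} = y_n + h·k2.
t=0.000000, y=2.450000:
  k1 = f(0.000000, 2.450000) = -1.666000
  k2 = f(0.100000, 2.283400) = -1.552712
  y ← 2.450000 + 0.2·(-1.552712) = 2.139458
t=0.200000, y=2.139458:
  k1 = f(0.200000, 2.139458) = -1.454831
  k2 = f(0.300000, 1.993974) = -1.355903
  y ← 2.139458 + 0.2·(-1.355903) = 1.868277
y(0.4) ≈ 1.8683

1.8683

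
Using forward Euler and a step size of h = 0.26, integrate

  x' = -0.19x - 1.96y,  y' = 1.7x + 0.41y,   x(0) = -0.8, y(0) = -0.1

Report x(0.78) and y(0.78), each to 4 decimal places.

Euler on (x,y): x_{n+1} = x_n + h·x', y_{n+1} = y_n + h·y'.
0.000000: (-0.800000, -0.100000); f=(0.348000, -1.401000) → (-0.709520, -0.464260)
0.260000: (-0.709520, -0.464260); f=(1.044758, -1.396531) → (-0.437883, -0.827358)
0.520000: (-0.437883, -0.827358); f=(1.704819, -1.083618) → (0.005370, -1.109099)
(x(0.78), y(0.78)) ≈ (0.0054, -1.1091)

0.0054, -1.1091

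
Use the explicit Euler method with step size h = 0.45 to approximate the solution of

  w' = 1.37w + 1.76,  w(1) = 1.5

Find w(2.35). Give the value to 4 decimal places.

10.4779

Euler: w_{n+1} = w_n + h·f(x_n, w_n).
x=1.000000, w=1.500000: f=3.815000 → w ← 1.500000 + 0.45·3.815000 = 3.216750
x=1.450000, w=3.216750: f=6.166948 → w ← 3.216750 + 0.45·6.166948 = 5.991876
x=1.900000, w=5.991876: f=9.968871 → w ← 5.991876 + 0.45·9.968871 = 10.477868
w(2.35) ≈ 10.4779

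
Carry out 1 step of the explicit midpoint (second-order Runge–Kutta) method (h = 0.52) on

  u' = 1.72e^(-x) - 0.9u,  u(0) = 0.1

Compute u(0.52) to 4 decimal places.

Midpoint: k1 = f(x_n, u_n); k2 = f(x_n + h/2, u_n + (h/2)·k1); u_{n+1} = u_n + h·k2.
x=0.000000, u=0.100000:
  k1 = f(0.000000, 0.100000) = 1.630000
  k2 = f(0.260000, 0.523800) = 0.854789
  u ← 0.100000 + 0.52·0.854789 = 0.544490
u(0.52) ≈ 0.5445

0.5445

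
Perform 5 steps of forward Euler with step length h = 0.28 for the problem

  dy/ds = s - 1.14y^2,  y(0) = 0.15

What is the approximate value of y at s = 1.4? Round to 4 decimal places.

0.7679

Euler: y_{n+1} = y_n + h·f(s_n, y_n).
s=0.000000, y=0.150000: f=-0.025650 → y ← 0.150000 + 0.28·(-0.025650) = 0.142818
s=0.280000, y=0.142818: f=0.256747 → y ← 0.142818 + 0.28·0.256747 = 0.214707
s=0.560000, y=0.214707: f=0.507447 → y ← 0.214707 + 0.28·0.507447 = 0.356792
s=0.840000, y=0.356792: f=0.694877 → y ← 0.356792 + 0.28·0.694877 = 0.551358
s=1.120000, y=0.551358: f=0.773445 → y ← 0.551358 + 0.28·0.773445 = 0.767923
y(1.4) ≈ 0.7679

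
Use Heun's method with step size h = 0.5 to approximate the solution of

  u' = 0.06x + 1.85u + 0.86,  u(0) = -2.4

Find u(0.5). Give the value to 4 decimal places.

-5.0104

Heun: k1 = f(x_n, u_n); k2 = f(x_n + h, u_n + h·k1); u_{n+1} = u_n + (h/2)·(k1 + k2).
x=0.000000, u=-2.400000:
  k1 = f(0.000000, -2.400000) = -3.580000
  k2 = f(0.500000, -4.190000) = -6.861500
  u ← -2.400000 + (0.5/2)·(-3.580000 + (-6.861500)) = -5.010375
u(0.5) ≈ -5.0104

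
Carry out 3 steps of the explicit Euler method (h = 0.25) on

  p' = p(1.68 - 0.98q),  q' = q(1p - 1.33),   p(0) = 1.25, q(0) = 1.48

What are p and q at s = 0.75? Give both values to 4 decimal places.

Euler on (p,q): p_{n+1} = p_n + h·p', q_{n+1} = q_n + h·q'.
0.000000: (1.250000, 1.480000); f=(0.287000, -0.118400) → (1.321750, 1.450400)
0.250000: (1.321750, 1.450400); f=(0.341815, -0.011966) → (1.407204, 1.447409)
0.500000: (1.407204, 1.447409); f=(0.368040, 0.111745) → (1.499214, 1.475345)
(p(0.75), q(0.75)) ≈ (1.4992, 1.4753)

1.4992, 1.4753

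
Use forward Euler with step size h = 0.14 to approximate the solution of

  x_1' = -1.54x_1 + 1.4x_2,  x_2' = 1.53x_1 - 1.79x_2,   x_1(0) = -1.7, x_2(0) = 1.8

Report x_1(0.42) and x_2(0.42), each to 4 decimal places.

-0.3485, 0.2722

Euler on (x_1,x_2): x_1_{n+1} = x_1_n + h·x_1', x_2_{n+1} = x_2_n + h·x_2'.
0.000000: (-1.700000, 1.800000); f=(5.138000, -5.823000) → (-0.980680, 0.984780)
0.140000: (-0.980680, 0.984780); f=(2.888939, -3.263197) → (-0.576229, 0.527932)
0.280000: (-0.576229, 0.527932); f=(1.626497, -1.826629) → (-0.348519, 0.272204)
(x_1(0.42), x_2(0.42)) ≈ (-0.3485, 0.2722)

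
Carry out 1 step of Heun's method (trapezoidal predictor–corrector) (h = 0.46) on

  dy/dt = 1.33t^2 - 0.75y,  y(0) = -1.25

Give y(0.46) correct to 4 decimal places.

Heun: k1 = f(t_n, y_n); k2 = f(t_n + h, y_n + h·k1); y_{n+1} = y_n + (h/2)·(k1 + k2).
t=0.000000, y=-1.250000:
  k1 = f(0.000000, -1.250000) = 0.937500
  k2 = f(0.460000, -0.818750) = 0.895490
  y ← -1.250000 + (0.46/2)·(0.937500 + 0.895490) = -0.828412
y(0.46) ≈ -0.8284

-0.8284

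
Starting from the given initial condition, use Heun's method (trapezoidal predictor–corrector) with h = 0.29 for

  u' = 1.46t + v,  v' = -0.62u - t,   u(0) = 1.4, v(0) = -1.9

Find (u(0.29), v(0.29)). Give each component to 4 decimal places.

Heun on (u,v): k1 = f(t_n, state_n); k2 = f(t_n + h, state_n + h·k1); state_{n+1} = state_n + (h/2)·(k1 + k2).
0.000000: (1.400000, -1.900000)
  k1 = (-1.900000, -0.868000)
  predictor → (0.849000, -2.151720)
  k2 = (-1.728320, -0.816380)
  → (0.873894, -2.144235)
(u(0.29), v(0.29)) ≈ (0.8739, -2.1442)

0.8739, -2.1442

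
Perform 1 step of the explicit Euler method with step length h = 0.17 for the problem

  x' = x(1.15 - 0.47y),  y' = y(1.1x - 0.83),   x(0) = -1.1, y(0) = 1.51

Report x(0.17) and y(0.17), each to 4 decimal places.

-1.1823, 0.9863

Euler on (x,y): x_{n+1} = x_n + h·x', y_{n+1} = y_n + h·y'.
0.000000: (-1.100000, 1.510000); f=(-0.484330, -3.080400) → (-1.182336, 0.986332)
(x(0.17), y(0.17)) ≈ (-1.1823, 0.9863)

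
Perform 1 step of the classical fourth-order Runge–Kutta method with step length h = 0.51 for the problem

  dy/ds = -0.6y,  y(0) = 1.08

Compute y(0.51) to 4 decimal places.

0.7953

RK4: k1 = f(s_n, y_n); k2 = f(s_n + h/2, y_n + (h/2)·k1); k3 = f(s_n + h/2, y_n + (h/2)·k2); k4 = f(s_n + h, y_n + h·k3); y_{n+1} = y_n + (h/6)·(k1 + 2k2 + 2k3 + k4).
s=0.000000, y=1.080000:
  k1 = f(0.000000, 1.080000) = -0.648000
  k2 = f(0.255000, 0.914760) = -0.548856
  k3 = f(0.255000, 0.940042) = -0.564025
  k4 = f(0.510000, 0.792347) = -0.475408
  y ← 1.080000 + (0.51/6)·(k1 + 2k2 + 2k3 + k4) = 0.795321
y(0.51) ≈ 0.7953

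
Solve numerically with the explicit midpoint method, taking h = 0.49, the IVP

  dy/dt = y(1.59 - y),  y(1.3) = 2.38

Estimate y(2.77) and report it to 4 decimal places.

Midpoint: k1 = f(t_n, y_n); k2 = f(t_n + h/2, y_n + (h/2)·k1); y_{n+1} = y_n + h·k2.
t=1.300000, y=2.380000:
  k1 = f(1.300000, 2.380000) = -1.880200
  k2 = f(1.545000, 1.919351) = -0.632140
  y ← 2.380000 + 0.49·(-0.632140) = 2.070251
t=1.790000, y=2.070251:
  k1 = f(1.790000, 2.070251) = -0.994241
  k2 = f(2.035000, 1.826662) = -0.432302
  y ← 2.070251 + 0.49·(-0.432302) = 1.858423
t=2.280000, y=1.858423:
  k1 = f(2.280000, 1.858423) = -0.498844
  k2 = f(2.525000, 1.736206) = -0.253845
  y ← 1.858423 + 0.49·(-0.253845) = 1.734039
y(2.77) ≈ 1.7340

1.7340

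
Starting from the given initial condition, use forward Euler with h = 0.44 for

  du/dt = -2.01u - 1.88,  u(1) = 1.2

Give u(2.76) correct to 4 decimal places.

-0.9349

Euler: u_{n+1} = u_n + h·f(t_n, u_n).
t=1.000000, u=1.200000: f=-4.292000 → u ← 1.200000 + 0.44·(-4.292000) = -0.688480
t=1.440000, u=-0.688480: f=-0.496155 → u ← -0.688480 + 0.44·(-0.496155) = -0.906788
t=1.880000, u=-0.906788: f=-0.057356 → u ← -0.906788 + 0.44·(-0.057356) = -0.932025
t=2.320000, u=-0.932025: f=-0.006630 → u ← -0.932025 + 0.44·(-0.006630) = -0.934942
u(2.76) ≈ -0.9349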